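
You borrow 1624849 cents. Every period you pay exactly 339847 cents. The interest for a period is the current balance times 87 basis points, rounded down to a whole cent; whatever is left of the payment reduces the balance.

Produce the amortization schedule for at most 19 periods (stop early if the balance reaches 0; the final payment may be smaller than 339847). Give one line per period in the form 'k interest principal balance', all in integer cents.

1 14136 325711 1299138
2 11302 328545 970593
3 8444 331403 639190
4 5560 334287 304903
5 2652 304903 0

1. interest=⌊1624849·87/10000⌋=14136; principal=339847-14136=325711; balance=1624849-325711=1299138
2. interest=⌊1299138·87/10000⌋=11302; principal=339847-11302=328545; balance=1299138-328545=970593
3. interest=⌊970593·87/10000⌋=8444; principal=339847-8444=331403; balance=970593-331403=639190
4. interest=⌊639190·87/10000⌋=5560; principal=339847-5560=334287; balance=639190-334287=304903
5. interest=⌊304903·87/10000⌋=2652; principal=min(339847-2652,304903)=304903; balance=304903-304903=0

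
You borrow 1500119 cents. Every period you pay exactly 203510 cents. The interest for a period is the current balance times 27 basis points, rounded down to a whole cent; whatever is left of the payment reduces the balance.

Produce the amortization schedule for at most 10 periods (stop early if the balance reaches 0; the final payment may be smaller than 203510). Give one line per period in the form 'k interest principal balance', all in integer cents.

1 4050 199460 1300659
2 3511 199999 1100660
3 2971 200539 900121
4 2430 201080 699041
5 1887 201623 497418
6 1343 202167 295251
7 797 202713 92538
8 249 92538 0

1. interest=⌊1500119·27/10000⌋=4050; principal=203510-4050=199460; balance=1500119-199460=1300659
2. interest=⌊1300659·27/10000⌋=3511; principal=203510-3511=199999; balance=1300659-199999=1100660
3. interest=⌊1100660·27/10000⌋=2971; principal=203510-2971=200539; balance=1100660-200539=900121
4. interest=⌊900121·27/10000⌋=2430; principal=203510-2430=201080; balance=900121-201080=699041
5. interest=⌊699041·27/10000⌋=1887; principal=203510-1887=201623; balance=699041-201623=497418
6. interest=⌊497418·27/10000⌋=1343; principal=203510-1343=202167; balance=497418-202167=295251
7. interest=⌊295251·27/10000⌋=797; principal=203510-797=202713; balance=295251-202713=92538
8. interest=⌊92538·27/10000⌋=249; principal=min(203510-249,92538)=92538; balance=92538-92538=0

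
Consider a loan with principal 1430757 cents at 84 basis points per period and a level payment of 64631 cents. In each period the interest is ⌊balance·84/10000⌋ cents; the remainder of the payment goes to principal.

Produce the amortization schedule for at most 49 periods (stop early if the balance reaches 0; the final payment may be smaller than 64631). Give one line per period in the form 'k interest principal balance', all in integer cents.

1 12018 52613 1378144
2 11576 53055 1325089
3 11130 53501 1271588
4 10681 53950 1217638
5 10228 54403 1163235
6 9771 54860 1108375
7 9310 55321 1053054
8 8845 55786 997268
9 8377 56254 941014
10 7904 56727 884287
11 7428 57203 827084
12 6947 57684 769400
13 6462 58169 711231
14 5974 58657 652574
15 5481 59150 593424
16 4984 59647 533777
17 4483 60148 473629
18 3978 60653 412976
19 3468 61163 351813
20 2955 61676 290137
21 2437 62194 227943
22 1914 62717 165226
23 1387 63244 101982
24 856 63775 38207
25 320 38207 0

1. interest=⌊1430757·84/10000⌋=12018; principal=64631-12018=52613; balance=1430757-52613=1378144
2. interest=⌊1378144·84/10000⌋=11576; principal=64631-11576=53055; balance=1378144-53055=1325089
3. interest=⌊1325089·84/10000⌋=11130; principal=64631-11130=53501; balance=1325089-53501=1271588
4. interest=⌊1271588·84/10000⌋=10681; principal=64631-10681=53950; balance=1271588-53950=1217638
5. interest=⌊1217638·84/10000⌋=10228; principal=64631-10228=54403; balance=1217638-54403=1163235
6. interest=⌊1163235·84/10000⌋=9771; principal=64631-9771=54860; balance=1163235-54860=1108375
7. interest=⌊1108375·84/10000⌋=9310; principal=64631-9310=55321; balance=1108375-55321=1053054
8. interest=⌊1053054·84/10000⌋=8845; principal=64631-8845=55786; balance=1053054-55786=997268
9. interest=⌊997268·84/10000⌋=8377; principal=64631-8377=56254; balance=997268-56254=941014
10. interest=⌊941014·84/10000⌋=7904; principal=64631-7904=56727; balance=941014-56727=884287
11. interest=⌊884287·84/10000⌋=7428; principal=64631-7428=57203; balance=884287-57203=827084
12. interest=⌊827084·84/10000⌋=6947; principal=64631-6947=57684; balance=827084-57684=769400
13. interest=⌊769400·84/10000⌋=6462; principal=64631-6462=58169; balance=769400-58169=711231
14. interest=⌊711231·84/10000⌋=5974; principal=64631-5974=58657; balance=711231-58657=652574
15. interest=⌊652574·84/10000⌋=5481; principal=64631-5481=59150; balance=652574-59150=593424
16. interest=⌊593424·84/10000⌋=4984; principal=64631-4984=59647; balance=593424-59647=533777
17. interest=⌊533777·84/10000⌋=4483; principal=64631-4483=60148; balance=533777-60148=473629
18. interest=⌊473629·84/10000⌋=3978; principal=64631-3978=60653; balance=473629-60653=412976
19. interest=⌊412976·84/10000⌋=3468; principal=64631-3468=61163; balance=412976-61163=351813
20. interest=⌊351813·84/10000⌋=2955; principal=64631-2955=61676; balance=351813-61676=290137
21. interest=⌊290137·84/10000⌋=2437; principal=64631-2437=62194; balance=290137-62194=227943
22. interest=⌊227943·84/10000⌋=1914; principal=64631-1914=62717; balance=227943-62717=165226
23. interest=⌊165226·84/10000⌋=1387; principal=64631-1387=63244; balance=165226-63244=101982
24. interest=⌊101982·84/10000⌋=856; principal=64631-856=63775; balance=101982-63775=38207
25. interest=⌊38207·84/10000⌋=320; principal=min(64631-320,38207)=38207; balance=38207-38207=0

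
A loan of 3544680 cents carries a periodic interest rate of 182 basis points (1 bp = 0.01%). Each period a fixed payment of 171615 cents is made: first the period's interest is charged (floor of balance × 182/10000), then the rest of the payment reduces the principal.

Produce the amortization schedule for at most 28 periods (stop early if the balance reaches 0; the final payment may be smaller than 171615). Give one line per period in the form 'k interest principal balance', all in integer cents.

1. interest=⌊3544680·182/10000⌋=64513; principal=171615-64513=107102; balance=3544680-107102=3437578
2. interest=⌊3437578·182/10000⌋=62563; principal=171615-62563=109052; balance=3437578-109052=3328526
3. interest=⌊3328526·182/10000⌋=60579; principal=171615-60579=111036; balance=3328526-111036=3217490
4. interest=⌊3217490·182/10000⌋=58558; principal=171615-58558=113057; balance=3217490-113057=3104433
5. interest=⌊3104433·182/10000⌋=56500; principal=171615-56500=115115; balance=3104433-115115=2989318
6. interest=⌊2989318·182/10000⌋=54405; principal=171615-54405=117210; balance=2989318-117210=2872108
7. interest=⌊2872108·182/10000⌋=52272; principal=171615-52272=119343; balance=2872108-119343=2752765
8. interest=⌊2752765·182/10000⌋=50100; principal=171615-50100=121515; balance=2752765-121515=2631250
9. interest=⌊2631250·182/10000⌋=47888; principal=171615-47888=123727; balance=2631250-123727=2507523
10. interest=⌊2507523·182/10000⌋=45636; principal=171615-45636=125979; balance=2507523-125979=2381544
11. interest=⌊2381544·182/10000⌋=43344; principal=171615-43344=128271; balance=2381544-128271=2253273
12. interest=⌊2253273·182/10000⌋=41009; principal=171615-41009=130606; balance=2253273-130606=2122667
13. interest=⌊2122667·182/10000⌋=38632; principal=171615-38632=132983; balance=2122667-132983=1989684
14. interest=⌊1989684·182/10000⌋=36212; principal=171615-36212=135403; balance=1989684-135403=1854281
15. interest=⌊1854281·182/10000⌋=33747; principal=171615-33747=137868; balance=1854281-137868=1716413
16. interest=⌊1716413·182/10000⌋=31238; principal=171615-31238=140377; balance=1716413-140377=1576036
17. interest=⌊1576036·182/10000⌋=28683; principal=171615-28683=142932; balance=1576036-142932=1433104
18. interest=⌊1433104·182/10000⌋=26082; principal=171615-26082=145533; balance=1433104-145533=1287571
19. interest=⌊1287571·182/10000⌋=23433; principal=171615-23433=148182; balance=1287571-148182=1139389
20. interest=⌊1139389·182/10000⌋=20736; principal=171615-20736=150879; balance=1139389-150879=988510
21. interest=⌊988510·182/10000⌋=17990; principal=171615-17990=153625; balance=988510-153625=834885
22. interest=⌊834885·182/10000⌋=15194; principal=171615-15194=156421; balance=834885-156421=678464
23. interest=⌊678464·182/10000⌋=12348; principal=171615-12348=159267; balance=678464-159267=519197
24. interest=⌊519197·182/10000⌋=9449; principal=171615-9449=162166; balance=519197-162166=357031
25. interest=⌊357031·182/10000⌋=6497; principal=171615-6497=165118; balance=357031-165118=191913
26. interest=⌊191913·182/10000⌋=3492; principal=171615-3492=168123; balance=191913-168123=23790
27. interest=⌊23790·182/10000⌋=432; principal=min(171615-432,23790)=23790; balance=23790-23790=0

1 64513 107102 3437578
2 62563 109052 3328526
3 60579 111036 3217490
4 58558 113057 3104433
5 56500 115115 2989318
6 54405 117210 2872108
7 52272 119343 2752765
8 50100 121515 2631250
9 47888 123727 2507523
10 45636 125979 2381544
11 43344 128271 2253273
12 41009 130606 2122667
13 38632 132983 1989684
14 36212 135403 1854281
15 33747 137868 1716413
16 31238 140377 1576036
17 28683 142932 1433104
18 26082 145533 1287571
19 23433 148182 1139389
20 20736 150879 988510
21 17990 153625 834885
22 15194 156421 678464
23 12348 159267 519197
24 9449 162166 357031
25 6497 165118 191913
26 3492 168123 23790
27 432 23790 0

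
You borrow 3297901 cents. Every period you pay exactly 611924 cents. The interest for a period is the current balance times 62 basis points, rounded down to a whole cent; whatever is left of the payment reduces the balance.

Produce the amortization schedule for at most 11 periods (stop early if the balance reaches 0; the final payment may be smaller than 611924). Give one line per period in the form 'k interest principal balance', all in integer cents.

1 20446 591478 2706423
2 16779 595145 2111278
3 13089 598835 1512443
4 9377 602547 909896
5 5641 606283 303613
6 1882 303613 0

1. interest=⌊3297901·62/10000⌋=20446; principal=611924-20446=591478; balance=3297901-591478=2706423
2. interest=⌊2706423·62/10000⌋=16779; principal=611924-16779=595145; balance=2706423-595145=2111278
3. interest=⌊2111278·62/10000⌋=13089; principal=611924-13089=598835; balance=2111278-598835=1512443
4. interest=⌊1512443·62/10000⌋=9377; principal=611924-9377=602547; balance=1512443-602547=909896
5. interest=⌊909896·62/10000⌋=5641; principal=611924-5641=606283; balance=909896-606283=303613
6. interest=⌊303613·62/10000⌋=1882; principal=min(611924-1882,303613)=303613; balance=303613-303613=0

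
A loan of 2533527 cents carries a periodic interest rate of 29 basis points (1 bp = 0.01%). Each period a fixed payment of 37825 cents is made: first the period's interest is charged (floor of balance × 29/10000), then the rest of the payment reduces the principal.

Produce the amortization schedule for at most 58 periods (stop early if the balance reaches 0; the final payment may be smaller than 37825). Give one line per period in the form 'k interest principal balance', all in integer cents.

1 7347 30478 2503049
2 7258 30567 2472482
3 7170 30655 2441827
4 7081 30744 2411083
5 6992 30833 2380250
6 6902 30923 2349327
7 6813 31012 2318315
8 6723 31102 2287213
9 6632 31193 2256020
10 6542 31283 2224737
11 6451 31374 2193363
12 6360 31465 2161898
13 6269 31556 2130342
14 6177 31648 2098694
15 6086 31739 2066955
16 5994 31831 2035124
17 5901 31924 2003200
18 5809 32016 1971184
19 5716 32109 1939075
20 5623 32202 1906873
21 5529 32296 1874577
22 5436 32389 1842188
23 5342 32483 1809705
24 5248 32577 1777128
25 5153 32672 1744456
26 5058 32767 1711689
27 4963 32862 1678827
28 4868 32957 1645870
29 4773 33052 1612818
30 4677 33148 1579670
31 4581 33244 1546426
32 4484 33341 1513085
33 4387 33438 1479647
34 4290 33535 1446112
35 4193 33632 1412480
36 4096 33729 1378751
37 3998 33827 1344924
38 3900 33925 1310999
39 3801 34024 1276975
40 3703 34122 1242853
41 3604 34221 1208632
42 3505 34320 1174312
43 3405 34420 1139892
44 3305 34520 1105372
45 3205 34620 1070752
46 3105 34720 1036032
47 3004 34821 1001211
48 2903 34922 966289
49 2802 35023 931266
50 2700 35125 896141
51 2598 35227 860914
52 2496 35329 825585
53 2394 35431 790154
54 2291 35534 754620
55 2188 35637 718983
56 2085 35740 683243
57 1981 35844 647399
58 1877 35948 611451

1. interest=⌊2533527·29/10000⌋=7347; principal=37825-7347=30478; balance=2533527-30478=2503049
2. interest=⌊2503049·29/10000⌋=7258; principal=37825-7258=30567; balance=2503049-30567=2472482
3. interest=⌊2472482·29/10000⌋=7170; principal=37825-7170=30655; balance=2472482-30655=2441827
4. interest=⌊2441827·29/10000⌋=7081; principal=37825-7081=30744; balance=2441827-30744=2411083
5. interest=⌊2411083·29/10000⌋=6992; principal=37825-6992=30833; balance=2411083-30833=2380250
6. interest=⌊2380250·29/10000⌋=6902; principal=37825-6902=30923; balance=2380250-30923=2349327
7. interest=⌊2349327·29/10000⌋=6813; principal=37825-6813=31012; balance=2349327-31012=2318315
8. interest=⌊2318315·29/10000⌋=6723; principal=37825-6723=31102; balance=2318315-31102=2287213
9. interest=⌊2287213·29/10000⌋=6632; principal=37825-6632=31193; balance=2287213-31193=2256020
10. interest=⌊2256020·29/10000⌋=6542; principal=37825-6542=31283; balance=2256020-31283=2224737
11. interest=⌊2224737·29/10000⌋=6451; principal=37825-6451=31374; balance=2224737-31374=2193363
12. interest=⌊2193363·29/10000⌋=6360; principal=37825-6360=31465; balance=2193363-31465=2161898
13. interest=⌊2161898·29/10000⌋=6269; principal=37825-6269=31556; balance=2161898-31556=2130342
14. interest=⌊2130342·29/10000⌋=6177; principal=37825-6177=31648; balance=2130342-31648=2098694
15. interest=⌊2098694·29/10000⌋=6086; principal=37825-6086=31739; balance=2098694-31739=2066955
16. interest=⌊2066955·29/10000⌋=5994; principal=37825-5994=31831; balance=2066955-31831=2035124
17. interest=⌊2035124·29/10000⌋=5901; principal=37825-5901=31924; balance=2035124-31924=2003200
18. interest=⌊2003200·29/10000⌋=5809; principal=37825-5809=32016; balance=2003200-32016=1971184
19. interest=⌊1971184·29/10000⌋=5716; principal=37825-5716=32109; balance=1971184-32109=1939075
20. interest=⌊1939075·29/10000⌋=5623; principal=37825-5623=32202; balance=1939075-32202=1906873
21. interest=⌊1906873·29/10000⌋=5529; principal=37825-5529=32296; balance=1906873-32296=1874577
22. interest=⌊1874577·29/10000⌋=5436; principal=37825-5436=32389; balance=1874577-32389=1842188
23. interest=⌊1842188·29/10000⌋=5342; principal=37825-5342=32483; balance=1842188-32483=1809705
24. interest=⌊1809705·29/10000⌋=5248; principal=37825-5248=32577; balance=1809705-32577=1777128
25. interest=⌊1777128·29/10000⌋=5153; principal=37825-5153=32672; balance=1777128-32672=1744456
26. interest=⌊1744456·29/10000⌋=5058; principal=37825-5058=32767; balance=1744456-32767=1711689
27. interest=⌊1711689·29/10000⌋=4963; principal=37825-4963=32862; balance=1711689-32862=1678827
28. interest=⌊1678827·29/10000⌋=4868; principal=37825-4868=32957; balance=1678827-32957=1645870
29. interest=⌊1645870·29/10000⌋=4773; principal=37825-4773=33052; balance=1645870-33052=1612818
30. interest=⌊1612818·29/10000⌋=4677; principal=37825-4677=33148; balance=1612818-33148=1579670
31. interest=⌊1579670·29/10000⌋=4581; principal=37825-4581=33244; balance=1579670-33244=1546426
32. interest=⌊1546426·29/10000⌋=4484; principal=37825-4484=33341; balance=1546426-33341=1513085
33. interest=⌊1513085·29/10000⌋=4387; principal=37825-4387=33438; balance=1513085-33438=1479647
34. interest=⌊1479647·29/10000⌋=4290; principal=37825-4290=33535; balance=1479647-33535=1446112
35. interest=⌊1446112·29/10000⌋=4193; principal=37825-4193=33632; balance=1446112-33632=1412480
36. interest=⌊1412480·29/10000⌋=4096; principal=37825-4096=33729; balance=1412480-33729=1378751
37. interest=⌊1378751·29/10000⌋=3998; principal=37825-3998=33827; balance=1378751-33827=1344924
38. interest=⌊1344924·29/10000⌋=3900; principal=37825-3900=33925; balance=1344924-33925=1310999
39. interest=⌊1310999·29/10000⌋=3801; principal=37825-3801=34024; balance=1310999-34024=1276975
40. interest=⌊1276975·29/10000⌋=3703; principal=37825-3703=34122; balance=1276975-34122=1242853
41. interest=⌊1242853·29/10000⌋=3604; principal=37825-3604=34221; balance=1242853-34221=1208632
42. interest=⌊1208632·29/10000⌋=3505; principal=37825-3505=34320; balance=1208632-34320=1174312
43. interest=⌊1174312·29/10000⌋=3405; principal=37825-3405=34420; balance=1174312-34420=1139892
44. interest=⌊1139892·29/10000⌋=3305; principal=37825-3305=34520; balance=1139892-34520=1105372
45. interest=⌊1105372·29/10000⌋=3205; principal=37825-3205=34620; balance=1105372-34620=1070752
46. interest=⌊1070752·29/10000⌋=3105; principal=37825-3105=34720; balance=1070752-34720=1036032
47. interest=⌊1036032·29/10000⌋=3004; principal=37825-3004=34821; balance=1036032-34821=1001211
48. interest=⌊1001211·29/10000⌋=2903; principal=37825-2903=34922; balance=1001211-34922=966289
49. interest=⌊966289·29/10000⌋=2802; principal=37825-2802=35023; balance=966289-35023=931266
50. interest=⌊931266·29/10000⌋=2700; principal=37825-2700=35125; balance=931266-35125=896141
51. interest=⌊896141·29/10000⌋=2598; principal=37825-2598=35227; balance=896141-35227=860914
52. interest=⌊860914·29/10000⌋=2496; principal=37825-2496=35329; balance=860914-35329=825585
53. interest=⌊825585·29/10000⌋=2394; principal=37825-2394=35431; balance=825585-35431=790154
54. interest=⌊790154·29/10000⌋=2291; principal=37825-2291=35534; balance=790154-35534=754620
55. interest=⌊754620·29/10000⌋=2188; principal=37825-2188=35637; balance=754620-35637=718983
56. interest=⌊718983·29/10000⌋=2085; principal=37825-2085=35740; balance=718983-35740=683243
57. interest=⌊683243·29/10000⌋=1981; principal=37825-1981=35844; balance=683243-35844=647399
58. interest=⌊647399·29/10000⌋=1877; principal=37825-1877=35948; balance=647399-35948=611451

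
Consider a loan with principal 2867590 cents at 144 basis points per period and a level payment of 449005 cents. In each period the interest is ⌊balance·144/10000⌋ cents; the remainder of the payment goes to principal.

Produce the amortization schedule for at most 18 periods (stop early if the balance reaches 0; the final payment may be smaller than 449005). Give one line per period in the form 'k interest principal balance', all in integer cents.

1. interest=⌊2867590·144/10000⌋=41293; principal=449005-41293=407712; balance=2867590-407712=2459878
2. interest=⌊2459878·144/10000⌋=35422; principal=449005-35422=413583; balance=2459878-413583=2046295
3. interest=⌊2046295·144/10000⌋=29466; principal=449005-29466=419539; balance=2046295-419539=1626756
4. interest=⌊1626756·144/10000⌋=23425; principal=449005-23425=425580; balance=1626756-425580=1201176
5. interest=⌊1201176·144/10000⌋=17296; principal=449005-17296=431709; balance=1201176-431709=769467
6. interest=⌊769467·144/10000⌋=11080; principal=449005-11080=437925; balance=769467-437925=331542
7. interest=⌊331542·144/10000⌋=4774; principal=min(449005-4774,331542)=331542; balance=331542-331542=0

1 41293 407712 2459878
2 35422 413583 2046295
3 29466 419539 1626756
4 23425 425580 1201176
5 17296 431709 769467
6 11080 437925 331542
7 4774 331542 0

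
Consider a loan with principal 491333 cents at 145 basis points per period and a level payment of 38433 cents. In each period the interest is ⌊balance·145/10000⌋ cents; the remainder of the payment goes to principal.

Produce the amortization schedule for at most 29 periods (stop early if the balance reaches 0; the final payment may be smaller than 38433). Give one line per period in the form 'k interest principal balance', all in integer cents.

1. interest=⌊491333·145/10000⌋=7124; principal=38433-7124=31309; balance=491333-31309=460024
2. interest=⌊460024·145/10000⌋=6670; principal=38433-6670=31763; balance=460024-31763=428261
3. interest=⌊428261·145/10000⌋=6209; principal=38433-6209=32224; balance=428261-32224=396037
4. interest=⌊396037·145/10000⌋=5742; principal=38433-5742=32691; balance=396037-32691=363346
5. interest=⌊363346·145/10000⌋=5268; principal=38433-5268=33165; balance=363346-33165=330181
6. interest=⌊330181·145/10000⌋=4787; principal=38433-4787=33646; balance=330181-33646=296535
7. interest=⌊296535·145/10000⌋=4299; principal=38433-4299=34134; balance=296535-34134=262401
8. interest=⌊262401·145/10000⌋=3804; principal=38433-3804=34629; balance=262401-34629=227772
9. interest=⌊227772·145/10000⌋=3302; principal=38433-3302=35131; balance=227772-35131=192641
10. interest=⌊192641·145/10000⌋=2793; principal=38433-2793=35640; balance=192641-35640=157001
11. interest=⌊157001·145/10000⌋=2276; principal=38433-2276=36157; balance=157001-36157=120844
12. interest=⌊120844·145/10000⌋=1752; principal=38433-1752=36681; balance=120844-36681=84163
13. interest=⌊84163·145/10000⌋=1220; principal=38433-1220=37213; balance=84163-37213=46950
14. interest=⌊46950·145/10000⌋=680; principal=38433-680=37753; balance=46950-37753=9197
15. interest=⌊9197·145/10000⌋=133; principal=min(38433-133,9197)=9197; balance=9197-9197=0

1 7124 31309 460024
2 6670 31763 428261
3 6209 32224 396037
4 5742 32691 363346
5 5268 33165 330181
6 4787 33646 296535
7 4299 34134 262401
8 3804 34629 227772
9 3302 35131 192641
10 2793 35640 157001
11 2276 36157 120844
12 1752 36681 84163
13 1220 37213 46950
14 680 37753 9197
15 133 9197 0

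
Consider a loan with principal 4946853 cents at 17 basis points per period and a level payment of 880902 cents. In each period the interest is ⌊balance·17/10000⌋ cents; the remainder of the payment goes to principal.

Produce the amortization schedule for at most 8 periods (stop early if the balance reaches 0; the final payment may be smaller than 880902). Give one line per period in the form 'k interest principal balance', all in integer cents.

1. interest=⌊4946853·17/10000⌋=8409; principal=880902-8409=872493; balance=4946853-872493=4074360
2. interest=⌊4074360·17/10000⌋=6926; principal=880902-6926=873976; balance=4074360-873976=3200384
3. interest=⌊3200384·17/10000⌋=5440; principal=880902-5440=875462; balance=3200384-875462=2324922
4. interest=⌊2324922·17/10000⌋=3952; principal=880902-3952=876950; balance=2324922-876950=1447972
5. interest=⌊1447972·17/10000⌋=2461; principal=880902-2461=878441; balance=1447972-878441=569531
6. interest=⌊569531·17/10000⌋=968; principal=min(880902-968,569531)=569531; balance=569531-569531=0

1 8409 872493 4074360
2 6926 873976 3200384
3 5440 875462 2324922
4 3952 876950 1447972
5 2461 878441 569531
6 968 569531 0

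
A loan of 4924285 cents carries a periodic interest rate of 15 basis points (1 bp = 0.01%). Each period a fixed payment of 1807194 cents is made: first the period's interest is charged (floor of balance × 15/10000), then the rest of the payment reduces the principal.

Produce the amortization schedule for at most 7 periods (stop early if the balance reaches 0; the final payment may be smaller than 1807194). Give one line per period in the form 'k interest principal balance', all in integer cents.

1. interest=⌊4924285·15/10000⌋=7386; principal=1807194-7386=1799808; balance=4924285-1799808=3124477
2. interest=⌊3124477·15/10000⌋=4686; principal=1807194-4686=1802508; balance=3124477-1802508=1321969
3. interest=⌊1321969·15/10000⌋=1982; principal=min(1807194-1982,1321969)=1321969; balance=1321969-1321969=0

1 7386 1799808 3124477
2 4686 1802508 1321969
3 1982 1321969 0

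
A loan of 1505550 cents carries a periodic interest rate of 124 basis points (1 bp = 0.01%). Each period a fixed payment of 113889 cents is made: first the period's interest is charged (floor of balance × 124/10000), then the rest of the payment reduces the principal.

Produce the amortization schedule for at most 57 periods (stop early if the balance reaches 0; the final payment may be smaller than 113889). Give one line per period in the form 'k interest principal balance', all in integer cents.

1. interest=⌊1505550·124/10000⌋=18668; principal=113889-18668=95221; balance=1505550-95221=1410329
2. interest=⌊1410329·124/10000⌋=17488; principal=113889-17488=96401; balance=1410329-96401=1313928
3. interest=⌊1313928·124/10000⌋=16292; principal=113889-16292=97597; balance=1313928-97597=1216331
4. interest=⌊1216331·124/10000⌋=15082; principal=113889-15082=98807; balance=1216331-98807=1117524
5. interest=⌊1117524·124/10000⌋=13857; principal=113889-13857=100032; balance=1117524-100032=1017492
6. interest=⌊1017492·124/10000⌋=12616; principal=113889-12616=101273; balance=1017492-101273=916219
7. interest=⌊916219·124/10000⌋=11361; principal=113889-11361=102528; balance=916219-102528=813691
8. interest=⌊813691·124/10000⌋=10089; principal=113889-10089=103800; balance=813691-103800=709891
9. interest=⌊709891·124/10000⌋=8802; principal=113889-8802=105087; balance=709891-105087=604804
10. interest=⌊604804·124/10000⌋=7499; principal=113889-7499=106390; balance=604804-106390=498414
11. interest=⌊498414·124/10000⌋=6180; principal=113889-6180=107709; balance=498414-107709=390705
12. interest=⌊390705·124/10000⌋=4844; principal=113889-4844=109045; balance=390705-109045=281660
13. interest=⌊281660·124/10000⌋=3492; principal=113889-3492=110397; balance=281660-110397=171263
14. interest=⌊171263·124/10000⌋=2123; principal=113889-2123=111766; balance=171263-111766=59497
15. interest=⌊59497·124/10000⌋=737; principal=min(113889-737,59497)=59497; balance=59497-59497=0

1 18668 95221 1410329
2 17488 96401 1313928
3 16292 97597 1216331
4 15082 98807 1117524
5 13857 100032 1017492
6 12616 101273 916219
7 11361 102528 813691
8 10089 103800 709891
9 8802 105087 604804
10 7499 106390 498414
11 6180 107709 390705
12 4844 109045 281660
13 3492 110397 171263
14 2123 111766 59497
15 737 59497 0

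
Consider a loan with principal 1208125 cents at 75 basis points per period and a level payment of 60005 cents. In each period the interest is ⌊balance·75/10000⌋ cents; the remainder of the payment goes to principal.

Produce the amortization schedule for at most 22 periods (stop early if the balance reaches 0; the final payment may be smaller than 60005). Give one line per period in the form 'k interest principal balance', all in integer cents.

1 9060 50945 1157180
2 8678 51327 1105853
3 8293 51712 1054141
4 7906 52099 1002042
5 7515 52490 949552
6 7121 52884 896668
7 6725 53280 843388
8 6325 53680 789708
9 5922 54083 735625
10 5517 54488 681137
11 5108 54897 626240
12 4696 55309 570931
13 4281 55724 515207
14 3864 56141 459066
15 3442 56563 402503
16 3018 56987 345516
17 2591 57414 288102
18 2160 57845 230257
19 1726 58279 171978
20 1289 58716 113262
21 849 59156 54106
22 405 54106 0

1. interest=⌊1208125·75/10000⌋=9060; principal=60005-9060=50945; balance=1208125-50945=1157180
2. interest=⌊1157180·75/10000⌋=8678; principal=60005-8678=51327; balance=1157180-51327=1105853
3. interest=⌊1105853·75/10000⌋=8293; principal=60005-8293=51712; balance=1105853-51712=1054141
4. interest=⌊1054141·75/10000⌋=7906; principal=60005-7906=52099; balance=1054141-52099=1002042
5. interest=⌊1002042·75/10000⌋=7515; principal=60005-7515=52490; balance=1002042-52490=949552
6. interest=⌊949552·75/10000⌋=7121; principal=60005-7121=52884; balance=949552-52884=896668
7. interest=⌊896668·75/10000⌋=6725; principal=60005-6725=53280; balance=896668-53280=843388
8. interest=⌊843388·75/10000⌋=6325; principal=60005-6325=53680; balance=843388-53680=789708
9. interest=⌊789708·75/10000⌋=5922; principal=60005-5922=54083; balance=789708-54083=735625
10. interest=⌊735625·75/10000⌋=5517; principal=60005-5517=54488; balance=735625-54488=681137
11. interest=⌊681137·75/10000⌋=5108; principal=60005-5108=54897; balance=681137-54897=626240
12. interest=⌊626240·75/10000⌋=4696; principal=60005-4696=55309; balance=626240-55309=570931
13. interest=⌊570931·75/10000⌋=4281; principal=60005-4281=55724; balance=570931-55724=515207
14. interest=⌊515207·75/10000⌋=3864; principal=60005-3864=56141; balance=515207-56141=459066
15. interest=⌊459066·75/10000⌋=3442; principal=60005-3442=56563; balance=459066-56563=402503
16. interest=⌊402503·75/10000⌋=3018; principal=60005-3018=56987; balance=402503-56987=345516
17. interest=⌊345516·75/10000⌋=2591; principal=60005-2591=57414; balance=345516-57414=288102
18. interest=⌊288102·75/10000⌋=2160; principal=60005-2160=57845; balance=288102-57845=230257
19. interest=⌊230257·75/10000⌋=1726; principal=60005-1726=58279; balance=230257-58279=171978
20. interest=⌊171978·75/10000⌋=1289; principal=60005-1289=58716; balance=171978-58716=113262
21. interest=⌊113262·75/10000⌋=849; principal=60005-849=59156; balance=113262-59156=54106
22. interest=⌊54106·75/10000⌋=405; principal=min(60005-405,54106)=54106; balance=54106-54106=0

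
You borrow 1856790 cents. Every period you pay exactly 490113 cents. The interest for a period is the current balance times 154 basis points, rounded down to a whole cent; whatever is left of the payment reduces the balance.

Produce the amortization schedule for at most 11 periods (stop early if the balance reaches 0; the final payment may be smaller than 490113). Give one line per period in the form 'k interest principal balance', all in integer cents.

1. interest=⌊1856790·154/10000⌋=28594; principal=490113-28594=461519; balance=1856790-461519=1395271
2. interest=⌊1395271·154/10000⌋=21487; principal=490113-21487=468626; balance=1395271-468626=926645
3. interest=⌊926645·154/10000⌋=14270; principal=490113-14270=475843; balance=926645-475843=450802
4. interest=⌊450802·154/10000⌋=6942; principal=min(490113-6942,450802)=450802; balance=450802-450802=0

1 28594 461519 1395271
2 21487 468626 926645
3 14270 475843 450802
4 6942 450802 0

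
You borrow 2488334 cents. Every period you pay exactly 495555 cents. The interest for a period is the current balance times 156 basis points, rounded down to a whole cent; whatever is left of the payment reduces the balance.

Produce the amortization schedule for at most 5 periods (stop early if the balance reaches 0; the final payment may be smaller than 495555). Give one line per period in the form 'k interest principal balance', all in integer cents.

1 38818 456737 2031597
2 31692 463863 1567734
3 24456 471099 1096635
4 17107 478448 618187
5 9643 485912 132275

1. interest=⌊2488334·156/10000⌋=38818; principal=495555-38818=456737; balance=2488334-456737=2031597
2. interest=⌊2031597·156/10000⌋=31692; principal=495555-31692=463863; balance=2031597-463863=1567734
3. interest=⌊1567734·156/10000⌋=24456; principal=495555-24456=471099; balance=1567734-471099=1096635
4. interest=⌊1096635·156/10000⌋=17107; principal=495555-17107=478448; balance=1096635-478448=618187
5. interest=⌊618187·156/10000⌋=9643; principal=495555-9643=485912; balance=618187-485912=132275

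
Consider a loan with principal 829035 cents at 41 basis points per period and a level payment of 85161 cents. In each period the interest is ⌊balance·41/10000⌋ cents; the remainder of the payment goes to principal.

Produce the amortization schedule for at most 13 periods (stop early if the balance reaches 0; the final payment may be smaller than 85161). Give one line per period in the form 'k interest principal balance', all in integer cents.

1 3399 81762 747273
2 3063 82098 665175
3 2727 82434 582741
4 2389 82772 499969
5 2049 83112 416857
6 1709 83452 333405
7 1366 83795 249610
8 1023 84138 165472
9 678 84483 80989
10 332 80989 0

1. interest=⌊829035·41/10000⌋=3399; principal=85161-3399=81762; balance=829035-81762=747273
2. interest=⌊747273·41/10000⌋=3063; principal=85161-3063=82098; balance=747273-82098=665175
3. interest=⌊665175·41/10000⌋=2727; principal=85161-2727=82434; balance=665175-82434=582741
4. interest=⌊582741·41/10000⌋=2389; principal=85161-2389=82772; balance=582741-82772=499969
5. interest=⌊499969·41/10000⌋=2049; principal=85161-2049=83112; balance=499969-83112=416857
6. interest=⌊416857·41/10000⌋=1709; principal=85161-1709=83452; balance=416857-83452=333405
7. interest=⌊333405·41/10000⌋=1366; principal=85161-1366=83795; balance=333405-83795=249610
8. interest=⌊249610·41/10000⌋=1023; principal=85161-1023=84138; balance=249610-84138=165472
9. interest=⌊165472·41/10000⌋=678; principal=85161-678=84483; balance=165472-84483=80989
10. interest=⌊80989·41/10000⌋=332; principal=min(85161-332,80989)=80989; balance=80989-80989=0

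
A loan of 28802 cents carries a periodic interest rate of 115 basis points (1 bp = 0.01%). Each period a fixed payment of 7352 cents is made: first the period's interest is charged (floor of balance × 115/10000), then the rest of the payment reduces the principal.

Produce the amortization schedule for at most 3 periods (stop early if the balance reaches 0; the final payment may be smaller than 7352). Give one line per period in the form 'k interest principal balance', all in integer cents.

1. interest=⌊28802·115/10000⌋=331; principal=7352-331=7021; balance=28802-7021=21781
2. interest=⌊21781·115/10000⌋=250; principal=7352-250=7102; balance=21781-7102=14679
3. interest=⌊14679·115/10000⌋=168; principal=7352-168=7184; balance=14679-7184=7495

1 331 7021 21781
2 250 7102 14679
3 168 7184 7495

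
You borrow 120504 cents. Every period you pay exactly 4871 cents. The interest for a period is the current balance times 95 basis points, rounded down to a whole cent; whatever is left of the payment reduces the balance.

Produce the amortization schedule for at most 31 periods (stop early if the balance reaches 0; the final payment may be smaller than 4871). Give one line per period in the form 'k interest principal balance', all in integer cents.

1 1144 3727 116777
2 1109 3762 113015
3 1073 3798 109217
4 1037 3834 105383
5 1001 3870 101513
6 964 3907 97606
7 927 3944 93662
8 889 3982 89680
9 851 4020 85660
10 813 4058 81602
11 775 4096 77506
12 736 4135 73371
13 697 4174 69197
14 657 4214 64983
15 617 4254 60729
16 576 4295 56434
17 536 4335 52099
18 494 4377 47722
19 453 4418 43304
20 411 4460 38844
21 369 4502 34342
22 326 4545 29797
23 283 4588 25209
24 239 4632 20577
25 195 4676 15901
26 151 4720 11181
27 106 4765 6416
28 60 4811 1605
29 15 1605 0

1. interest=⌊120504·95/10000⌋=1144; principal=4871-1144=3727; balance=120504-3727=116777
2. interest=⌊116777·95/10000⌋=1109; principal=4871-1109=3762; balance=116777-3762=113015
3. interest=⌊113015·95/10000⌋=1073; principal=4871-1073=3798; balance=113015-3798=109217
4. interest=⌊109217·95/10000⌋=1037; principal=4871-1037=3834; balance=109217-3834=105383
5. interest=⌊105383·95/10000⌋=1001; principal=4871-1001=3870; balance=105383-3870=101513
6. interest=⌊101513·95/10000⌋=964; principal=4871-964=3907; balance=101513-3907=97606
7. interest=⌊97606·95/10000⌋=927; principal=4871-927=3944; balance=97606-3944=93662
8. interest=⌊93662·95/10000⌋=889; principal=4871-889=3982; balance=93662-3982=89680
9. interest=⌊89680·95/10000⌋=851; principal=4871-851=4020; balance=89680-4020=85660
10. interest=⌊85660·95/10000⌋=813; principal=4871-813=4058; balance=85660-4058=81602
11. interest=⌊81602·95/10000⌋=775; principal=4871-775=4096; balance=81602-4096=77506
12. interest=⌊77506·95/10000⌋=736; principal=4871-736=4135; balance=77506-4135=73371
13. interest=⌊73371·95/10000⌋=697; principal=4871-697=4174; balance=73371-4174=69197
14. interest=⌊69197·95/10000⌋=657; principal=4871-657=4214; balance=69197-4214=64983
15. interest=⌊64983·95/10000⌋=617; principal=4871-617=4254; balance=64983-4254=60729
16. interest=⌊60729·95/10000⌋=576; principal=4871-576=4295; balance=60729-4295=56434
17. interest=⌊56434·95/10000⌋=536; principal=4871-536=4335; balance=56434-4335=52099
18. interest=⌊52099·95/10000⌋=494; principal=4871-494=4377; balance=52099-4377=47722
19. interest=⌊47722·95/10000⌋=453; principal=4871-453=4418; balance=47722-4418=43304
20. interest=⌊43304·95/10000⌋=411; principal=4871-411=4460; balance=43304-4460=38844
21. interest=⌊38844·95/10000⌋=369; principal=4871-369=4502; balance=38844-4502=34342
22. interest=⌊34342·95/10000⌋=326; principal=4871-326=4545; balance=34342-4545=29797
23. interest=⌊29797·95/10000⌋=283; principal=4871-283=4588; balance=29797-4588=25209
24. interest=⌊25209·95/10000⌋=239; principal=4871-239=4632; balance=25209-4632=20577
25. interest=⌊20577·95/10000⌋=195; principal=4871-195=4676; balance=20577-4676=15901
26. interest=⌊15901·95/10000⌋=151; principal=4871-151=4720; balance=15901-4720=11181
27. interest=⌊11181·95/10000⌋=106; principal=4871-106=4765; balance=11181-4765=6416
28. interest=⌊6416·95/10000⌋=60; principal=4871-60=4811; balance=6416-4811=1605
29. interest=⌊1605·95/10000⌋=15; principal=min(4871-15,1605)=1605; balance=1605-1605=0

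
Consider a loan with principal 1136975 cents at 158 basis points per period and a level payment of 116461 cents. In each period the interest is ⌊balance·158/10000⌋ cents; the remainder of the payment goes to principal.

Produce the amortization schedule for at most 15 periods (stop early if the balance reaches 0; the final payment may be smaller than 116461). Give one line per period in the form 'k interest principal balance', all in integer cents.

1. interest=⌊1136975·158/10000⌋=17964; principal=116461-17964=98497; balance=1136975-98497=1038478
2. interest=⌊1038478·158/10000⌋=16407; principal=116461-16407=100054; balance=1038478-100054=938424
3. interest=⌊938424·158/10000⌋=14827; principal=116461-14827=101634; balance=938424-101634=836790
4. interest=⌊836790·158/10000⌋=13221; principal=116461-13221=103240; balance=836790-103240=733550
5. interest=⌊733550·158/10000⌋=11590; principal=116461-11590=104871; balance=733550-104871=628679
6. interest=⌊628679·158/10000⌋=9933; principal=116461-9933=106528; balance=628679-106528=522151
7. interest=⌊522151·158/10000⌋=8249; principal=116461-8249=108212; balance=522151-108212=413939
8. interest=⌊413939·158/10000⌋=6540; principal=116461-6540=109921; balance=413939-109921=304018
9. interest=⌊304018·158/10000⌋=4803; principal=116461-4803=111658; balance=304018-111658=192360
10. interest=⌊192360·158/10000⌋=3039; principal=116461-3039=113422; balance=192360-113422=78938
11. interest=⌊78938·158/10000⌋=1247; principal=min(116461-1247,78938)=78938; balance=78938-78938=0

1 17964 98497 1038478
2 16407 100054 938424
3 14827 101634 836790
4 13221 103240 733550
5 11590 104871 628679
6 9933 106528 522151
7 8249 108212 413939
8 6540 109921 304018
9 4803 111658 192360
10 3039 113422 78938
11 1247 78938 0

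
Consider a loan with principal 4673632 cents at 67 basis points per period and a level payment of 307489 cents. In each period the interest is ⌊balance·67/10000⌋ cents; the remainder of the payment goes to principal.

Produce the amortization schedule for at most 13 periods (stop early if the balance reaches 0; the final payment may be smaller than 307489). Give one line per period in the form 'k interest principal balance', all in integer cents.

1 31313 276176 4397456
2 29462 278027 4119429
3 27600 279889 3839540
4 25724 281765 3557775
5 23837 283652 3274123
6 21936 285553 2988570
7 20023 287466 2701104
8 18097 289392 2411712
9 16158 291331 2120381
10 14206 293283 1827098
11 12241 295248 1531850
12 10263 297226 1234624
13 8271 299218 935406

1. interest=⌊4673632·67/10000⌋=31313; principal=307489-31313=276176; balance=4673632-276176=4397456
2. interest=⌊4397456·67/10000⌋=29462; principal=307489-29462=278027; balance=4397456-278027=4119429
3. interest=⌊4119429·67/10000⌋=27600; principal=307489-27600=279889; balance=4119429-279889=3839540
4. interest=⌊3839540·67/10000⌋=25724; principal=307489-25724=281765; balance=3839540-281765=3557775
5. interest=⌊3557775·67/10000⌋=23837; principal=307489-23837=283652; balance=3557775-283652=3274123
6. interest=⌊3274123·67/10000⌋=21936; principal=307489-21936=285553; balance=3274123-285553=2988570
7. interest=⌊2988570·67/10000⌋=20023; principal=307489-20023=287466; balance=2988570-287466=2701104
8. interest=⌊2701104·67/10000⌋=18097; principal=307489-18097=289392; balance=2701104-289392=2411712
9. interest=⌊2411712·67/10000⌋=16158; principal=307489-16158=291331; balance=2411712-291331=2120381
10. interest=⌊2120381·67/10000⌋=14206; principal=307489-14206=293283; balance=2120381-293283=1827098
11. interest=⌊1827098·67/10000⌋=12241; principal=307489-12241=295248; balance=1827098-295248=1531850
12. interest=⌊1531850·67/10000⌋=10263; principal=307489-10263=297226; balance=1531850-297226=1234624
13. interest=⌊1234624·67/10000⌋=8271; principal=307489-8271=299218; balance=1234624-299218=935406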